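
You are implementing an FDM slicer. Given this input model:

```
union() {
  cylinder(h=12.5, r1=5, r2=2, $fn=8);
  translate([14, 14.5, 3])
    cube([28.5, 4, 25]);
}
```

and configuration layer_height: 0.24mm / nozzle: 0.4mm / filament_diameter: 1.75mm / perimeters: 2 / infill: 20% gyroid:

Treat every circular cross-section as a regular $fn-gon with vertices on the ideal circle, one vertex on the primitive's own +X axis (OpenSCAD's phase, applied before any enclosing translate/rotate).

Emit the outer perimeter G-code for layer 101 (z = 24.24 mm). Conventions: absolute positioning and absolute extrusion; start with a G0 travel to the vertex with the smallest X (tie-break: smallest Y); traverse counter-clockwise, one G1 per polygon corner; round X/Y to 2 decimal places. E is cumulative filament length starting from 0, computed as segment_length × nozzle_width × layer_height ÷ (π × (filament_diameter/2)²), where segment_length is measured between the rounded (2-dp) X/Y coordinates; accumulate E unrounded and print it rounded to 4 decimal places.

G0 X14.00 Y14.50 Z24.24
G1 X42.50 Y14.50 E1.1375
G1 X42.50 Y18.50 E1.2971
G1 X14.00 Y18.50 E2.4346
G1 X14.00 Y14.50 E2.5943

At z = 24.24 mm: the cone does not reach this height (z outside [0, 12.5]); the cube at (14, 14.5) is present — its section is the full 28.5×4 rectangle; Taking the union: only the 28.5×4 cube at (14, 14.5) is present, so the union is just that shape — 1 connected region. The outline is a single polygon with 4 vertices. Extrusion per mm of travel: 0.4 × 0.24 / (π × 0.875²) = 0.039912. Accumulating E over each segment gives final E = 2.5943.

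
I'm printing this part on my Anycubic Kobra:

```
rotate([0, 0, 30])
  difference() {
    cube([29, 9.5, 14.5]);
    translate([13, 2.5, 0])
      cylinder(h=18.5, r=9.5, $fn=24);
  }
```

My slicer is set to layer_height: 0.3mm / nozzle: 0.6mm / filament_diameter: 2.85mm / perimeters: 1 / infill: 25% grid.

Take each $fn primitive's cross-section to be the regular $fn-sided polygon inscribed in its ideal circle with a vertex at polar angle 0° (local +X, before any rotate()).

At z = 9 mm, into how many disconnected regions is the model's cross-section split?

2

At z = 9 mm: the 29×9.5 cube contributes its full rectangle; the r=9.5 cylinder at (13, 2.5) gives a regular 24-gon of circumradius 9.5 (constant along its height); Subtracting the remaining from the first: starting from the 29×9.5 cube, the r=9.5 cylinder at (13, 2.5) partially overlaps it — only the 165.57 mm² overlap (of its 280.30 mm²) is removed, clipping the outline — 2 connected regions; (rotated 30° about Z; rotation is an isometry so areas/perimeters/island counts are preserved). The result has 2 disconnected regions.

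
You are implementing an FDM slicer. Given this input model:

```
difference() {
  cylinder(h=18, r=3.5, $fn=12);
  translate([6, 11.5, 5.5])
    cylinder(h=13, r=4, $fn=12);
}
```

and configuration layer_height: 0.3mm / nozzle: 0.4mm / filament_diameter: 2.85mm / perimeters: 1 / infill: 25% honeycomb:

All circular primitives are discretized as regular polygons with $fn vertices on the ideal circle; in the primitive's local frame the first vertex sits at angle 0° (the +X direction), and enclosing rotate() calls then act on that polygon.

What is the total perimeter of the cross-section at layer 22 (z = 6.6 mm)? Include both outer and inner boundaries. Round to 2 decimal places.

At z = 6.6 mm: the r=3.5 cylinder gives a regular 12-gon of circumradius 3.5 (constant along its height) (perimeter = 2·12·3.500·sin(180°/12) = 21.74 mm); the r=4 cylinder at (6, 11.5) contributes a regular 12-gon of circumradius 4 (perimeter = 2·12·4.000·sin(180°/12) = 24.85 mm); Taking the first minus the rest: starting from the r=3.5 cylinder, the r=4 cylinder at (6, 11.5) misses the remaining region (no effect) — boundary = 21.74 mm. Overall, the cross-section is a single solid region. Total boundary length (outer) = 21.74 mm.

21.74 mm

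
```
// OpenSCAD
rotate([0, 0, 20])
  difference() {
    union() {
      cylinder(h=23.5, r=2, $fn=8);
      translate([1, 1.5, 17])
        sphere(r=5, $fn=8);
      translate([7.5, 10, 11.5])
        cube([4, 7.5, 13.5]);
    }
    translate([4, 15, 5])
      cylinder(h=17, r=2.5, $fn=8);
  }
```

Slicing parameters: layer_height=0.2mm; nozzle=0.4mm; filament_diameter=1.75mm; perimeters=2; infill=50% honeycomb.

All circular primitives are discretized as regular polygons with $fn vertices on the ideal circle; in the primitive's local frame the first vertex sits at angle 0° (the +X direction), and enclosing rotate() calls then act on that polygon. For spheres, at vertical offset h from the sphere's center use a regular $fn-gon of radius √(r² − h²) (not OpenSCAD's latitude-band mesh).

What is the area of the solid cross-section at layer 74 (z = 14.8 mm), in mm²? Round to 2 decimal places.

87.02 mm²

At z = 14.8 mm: the cylinder: section is a regular 8-gon, circumradius r=2 (area = (8/2)·2.000²·sin(360°/8) = 11.31 mm²); the r=5 sphere at (1, 1.5) contributes a regular 8-gon of circumradius √(5²−2.2²) = 4.490 (area = (8/2)·4.490²·sin(360°/8) = 57.02 mm²); the cube at (7.5, 10) is present — its section is the full 4×7.5 rectangle (area 30.00 mm²); Taking the union: the regions partially overlap — summed areas 98.33 mm² minus the doubly-counted overlap 11.31 mm² gives 87.02 mm² — area = 87.02 mm²; the cylinder at (4, 15): section is a regular 8-gon, circumradius r=2.5 (area = (8/2)·2.500²·sin(360°/8) = 17.68 mm²); Subtracting the remaining from the first: starting from the result so far (87.02 mm²), the r=2.5 cylinder at (4, 15) misses the remaining region (no effect) — area = 87.02 mm²; (rotated 20° about Z; rotation is an isometry so areas/perimeters/island counts are preserved). Overall, the cross-section has 2 separate islands. Net area = 87.02 mm².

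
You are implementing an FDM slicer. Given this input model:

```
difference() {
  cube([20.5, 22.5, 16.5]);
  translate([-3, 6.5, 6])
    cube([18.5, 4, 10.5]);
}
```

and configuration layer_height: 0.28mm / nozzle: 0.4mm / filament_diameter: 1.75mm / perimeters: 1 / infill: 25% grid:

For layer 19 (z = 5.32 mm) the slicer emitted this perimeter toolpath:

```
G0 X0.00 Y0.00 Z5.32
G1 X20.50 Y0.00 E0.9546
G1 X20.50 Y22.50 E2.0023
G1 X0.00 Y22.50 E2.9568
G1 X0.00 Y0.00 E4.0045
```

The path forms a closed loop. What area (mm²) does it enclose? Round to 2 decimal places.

461.25 mm²

Apply the shoelace formula to the sequence of (X, Y) vertices; enclosed area = 461.25 mm².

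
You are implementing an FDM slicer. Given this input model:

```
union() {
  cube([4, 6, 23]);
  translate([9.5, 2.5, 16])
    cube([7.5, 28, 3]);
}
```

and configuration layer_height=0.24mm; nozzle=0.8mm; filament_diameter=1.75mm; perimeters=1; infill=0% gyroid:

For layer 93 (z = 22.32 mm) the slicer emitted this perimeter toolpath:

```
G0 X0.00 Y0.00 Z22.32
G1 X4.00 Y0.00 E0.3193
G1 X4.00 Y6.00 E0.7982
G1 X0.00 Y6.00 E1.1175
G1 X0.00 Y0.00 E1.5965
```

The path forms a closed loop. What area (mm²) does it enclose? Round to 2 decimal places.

Apply the shoelace formula to the sequence of (X, Y) vertices; enclosed area = 24.00 mm².

24.00 mm²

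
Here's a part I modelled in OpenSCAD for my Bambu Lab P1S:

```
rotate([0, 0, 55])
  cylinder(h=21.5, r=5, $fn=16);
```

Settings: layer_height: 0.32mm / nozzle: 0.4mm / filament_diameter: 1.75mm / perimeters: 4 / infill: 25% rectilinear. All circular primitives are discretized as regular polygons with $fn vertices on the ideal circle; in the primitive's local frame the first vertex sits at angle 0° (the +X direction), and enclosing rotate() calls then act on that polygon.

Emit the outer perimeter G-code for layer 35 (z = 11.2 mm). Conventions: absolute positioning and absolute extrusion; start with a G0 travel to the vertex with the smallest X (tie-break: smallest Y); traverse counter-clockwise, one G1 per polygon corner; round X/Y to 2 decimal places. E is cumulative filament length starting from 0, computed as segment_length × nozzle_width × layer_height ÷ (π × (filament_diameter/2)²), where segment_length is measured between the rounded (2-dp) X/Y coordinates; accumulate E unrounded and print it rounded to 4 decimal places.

At z = 11.2 mm: the r=5 cylinder contributes a regular 16-gon of circumradius 5; (whole slice rotated 55° about Z — lengths, areas and connectivity unchanged). The outline is a single polygon with 16 vertices. Extrusion per mm of travel: 0.4 × 0.32 / (π × 0.875²) = 0.053216. Accumulating E over each segment gives final E = 1.6614.

G0 X-4.92 Y-0.87 Z11.20
G1 X-4.22 Y-2.69 E0.1038
G1 X-2.87 Y-4.10 E0.2077
G1 X-1.08 Y-4.88 E0.3116
G1 X0.87 Y-4.92 E0.4154
G1 X2.69 Y-4.22 E0.5191
G1 X4.10 Y-2.87 E0.6230
G1 X4.88 Y-1.08 E0.7269
G1 X4.92 Y0.87 E0.8307
G1 X4.22 Y2.69 E0.9345
G1 X2.87 Y4.10 E1.0384
G1 X1.08 Y4.88 E1.1423
G1 X-0.87 Y4.92 E1.2461
G1 X-2.69 Y4.22 E1.3498
G1 X-4.10 Y2.87 E1.4537
G1 X-4.88 Y1.08 E1.5576
G1 X-4.92 Y-0.87 E1.6614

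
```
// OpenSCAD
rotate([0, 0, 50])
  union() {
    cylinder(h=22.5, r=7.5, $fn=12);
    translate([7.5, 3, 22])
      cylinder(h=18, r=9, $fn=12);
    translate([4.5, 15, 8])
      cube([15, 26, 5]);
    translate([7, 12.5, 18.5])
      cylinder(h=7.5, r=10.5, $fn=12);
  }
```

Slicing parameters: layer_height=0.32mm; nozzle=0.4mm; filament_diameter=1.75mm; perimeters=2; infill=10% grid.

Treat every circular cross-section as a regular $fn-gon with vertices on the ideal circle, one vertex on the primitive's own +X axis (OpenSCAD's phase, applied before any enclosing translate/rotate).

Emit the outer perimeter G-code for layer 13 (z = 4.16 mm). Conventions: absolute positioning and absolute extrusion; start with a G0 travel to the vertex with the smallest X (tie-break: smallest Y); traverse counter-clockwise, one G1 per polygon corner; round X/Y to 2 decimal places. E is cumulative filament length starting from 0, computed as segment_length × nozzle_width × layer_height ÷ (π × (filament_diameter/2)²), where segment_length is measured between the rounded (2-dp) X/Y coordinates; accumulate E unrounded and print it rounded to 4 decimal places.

G0 X-7.39 Y1.30 Z4.16
G1 X-7.05 Y-2.57 E0.2067
G1 X-4.82 Y-5.75 E0.4134
G1 X-1.30 Y-7.39 E0.6201
G1 X2.57 Y-7.05 E0.8268
G1 X5.75 Y-4.82 E1.0335
G1 X7.39 Y-1.30 E1.2402
G1 X7.05 Y2.57 E1.4469
G1 X4.82 Y5.75 E1.6536
G1 X1.30 Y7.39 E1.8603
G1 X-2.57 Y7.05 E2.0670
G1 X-5.75 Y4.82 E2.2737
G1 X-7.39 Y1.30 E2.4803

At z = 4.16 mm: the r=7.5 cylinder contributes a regular 12-gon of circumradius 7.5; the cylinder at (7.5, 3) is absent (z outside [22, 40]); the cube at (4.5, 15) does not reach this height (z outside [8, 13]); the cylinder at (7, 12.5) is absent (z outside [18.5, 26]); Merging all regions: only the r=7.5 cylinder is present, so the union is just that shape — 1 connected region; (rotated 50° about Z; rotation is an isometry so areas/perimeters/island counts are preserved). The outline is a single polygon with 12 vertices. Extrusion per mm of travel: 0.4 × 0.32 / (π × 0.875²) = 0.053216. Accumulating E over each segment gives final E = 2.4803.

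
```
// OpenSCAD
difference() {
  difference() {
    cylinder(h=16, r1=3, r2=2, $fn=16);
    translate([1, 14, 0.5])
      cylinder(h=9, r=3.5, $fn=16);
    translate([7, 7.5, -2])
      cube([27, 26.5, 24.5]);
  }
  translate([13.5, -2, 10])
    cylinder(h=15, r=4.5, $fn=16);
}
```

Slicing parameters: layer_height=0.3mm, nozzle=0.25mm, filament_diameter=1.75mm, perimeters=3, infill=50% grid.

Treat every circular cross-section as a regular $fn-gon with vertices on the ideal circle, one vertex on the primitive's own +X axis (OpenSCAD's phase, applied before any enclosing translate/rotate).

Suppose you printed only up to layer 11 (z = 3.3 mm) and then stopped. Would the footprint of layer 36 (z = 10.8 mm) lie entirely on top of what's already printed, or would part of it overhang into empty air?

entirely on top

Compare the two slices. At z = 3.3: the cone contributes a regular 16-gon of circumradius 2.794 (interpolated between r1=3 and r2=2 at t=0.206) (area = (16/2)·2.794²·sin(360°/16) = 23.89 mm²); the cylinder at (1, 14): section is a regular 16-gon, circumradius r=3.5 (area = (16/2)·3.500²·sin(360°/16) = 37.50 mm²); the 27×26.5 cube at (7, 7.5) contributes its full rectangle (area 715.50 mm²); After the difference (first − rest): starting from the cone (23.89 mm²), the r=3.5 cylinder at (1, 14) misses the remaining region (no effect); the 27×26.5 cube at (7, 7.5) misses the remaining region (no effect) — area = 23.89 mm²; the cylinder at (13.5, -2) is not intersected at this z (z outside [10, 25]); Taking the first minus the rest: none of the subtracted shapes is present at this height, so that combined region is unchanged — area = 23.89 mm². At z = 10.8: the cone contributes a regular 16-gon of circumradius 2.325 (interpolated between r1=3 and r2=2 at t=0.675) (area = (16/2)·2.325²·sin(360°/16) = 16.55 mm²); the cylinder at (1, 14) is absent (z outside [0.5, 9.5]); the cube at (7, 7.5) is present — its section is the full 27×26.5 rectangle (area 715.50 mm²); After the difference (first − rest): starting from the cone (16.55 mm²), the 27×26.5 cube at (7, 7.5) misses the remaining region (no effect) — area = 16.55 mm²; the cylinder at (13.5, -2): section is a regular 16-gon, circumradius r=4.5 (area = (16/2)·4.500²·sin(360°/16) = 61.99 mm²); Subtracting the remaining from the first: starting from that combined region (16.55 mm²), the r=4.5 cylinder at (13.5, -2) misses the remaining region (no effect) — area = 16.55 mm². Checking containment: the cross-section at z = 10.8 is a subset of the cross-section at z = 3.3.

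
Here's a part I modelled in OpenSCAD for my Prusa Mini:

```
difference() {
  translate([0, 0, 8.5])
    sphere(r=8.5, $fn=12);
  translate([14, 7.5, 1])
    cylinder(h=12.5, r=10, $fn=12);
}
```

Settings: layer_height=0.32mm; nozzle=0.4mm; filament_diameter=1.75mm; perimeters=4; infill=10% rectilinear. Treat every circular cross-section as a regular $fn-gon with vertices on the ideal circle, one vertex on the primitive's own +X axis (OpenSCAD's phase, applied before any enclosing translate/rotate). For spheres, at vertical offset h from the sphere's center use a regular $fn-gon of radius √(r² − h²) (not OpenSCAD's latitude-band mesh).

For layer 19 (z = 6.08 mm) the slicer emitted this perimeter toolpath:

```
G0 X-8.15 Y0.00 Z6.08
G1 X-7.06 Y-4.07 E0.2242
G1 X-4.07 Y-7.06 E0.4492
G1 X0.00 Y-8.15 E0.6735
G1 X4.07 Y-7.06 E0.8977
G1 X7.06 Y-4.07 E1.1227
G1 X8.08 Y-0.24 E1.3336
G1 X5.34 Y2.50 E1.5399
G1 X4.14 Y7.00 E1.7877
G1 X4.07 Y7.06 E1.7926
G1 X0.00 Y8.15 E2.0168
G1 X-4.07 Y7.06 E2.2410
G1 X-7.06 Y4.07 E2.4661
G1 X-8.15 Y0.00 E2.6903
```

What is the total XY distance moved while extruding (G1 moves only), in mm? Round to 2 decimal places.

50.55 mm

Sum the Euclidean lengths of each G1 segment: total = 50.55 mm.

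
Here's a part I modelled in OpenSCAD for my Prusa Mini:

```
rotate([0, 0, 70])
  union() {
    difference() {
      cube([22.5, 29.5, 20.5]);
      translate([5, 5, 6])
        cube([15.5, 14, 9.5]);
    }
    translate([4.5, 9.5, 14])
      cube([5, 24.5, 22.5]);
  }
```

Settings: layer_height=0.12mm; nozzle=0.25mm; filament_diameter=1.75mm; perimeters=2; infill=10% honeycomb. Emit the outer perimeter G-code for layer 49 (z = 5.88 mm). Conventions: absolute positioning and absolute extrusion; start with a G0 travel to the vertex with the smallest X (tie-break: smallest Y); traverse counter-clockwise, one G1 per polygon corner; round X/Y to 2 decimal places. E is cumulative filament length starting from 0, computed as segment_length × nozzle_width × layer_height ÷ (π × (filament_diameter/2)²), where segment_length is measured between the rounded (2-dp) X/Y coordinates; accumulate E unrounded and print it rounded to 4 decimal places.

G0 X-27.72 Y10.09 Z5.88
G1 X0.00 Y0.00 E0.3679
G1 X7.70 Y21.14 E0.6485
G1 X-20.03 Y31.23 E1.0166
G1 X-27.72 Y10.09 E1.2972

At z = 5.88 mm: the cube (footprint 22.5×29.5) is included at this height; the cube at (5, 5) is not intersected at this z (z outside [6, 15.5]); After the difference (first − rest): none of the subtracted shapes is present at this height, so the 22.5×29.5 cube is unchanged — 1 connected region; the cube at (4.5, 9.5) does not reach this height (z outside [14, 36.5]); Taking the union: only the result so far is present, so the union is just that shape — 1 connected region; (whole slice rotated 70° about Z — lengths, areas and connectivity unchanged). The outline is a single polygon with 4 vertices. Extrusion per mm of travel: 0.25 × 0.12 / (π × 0.875²) = 0.012473. Accumulating E over each segment gives final E = 1.2972.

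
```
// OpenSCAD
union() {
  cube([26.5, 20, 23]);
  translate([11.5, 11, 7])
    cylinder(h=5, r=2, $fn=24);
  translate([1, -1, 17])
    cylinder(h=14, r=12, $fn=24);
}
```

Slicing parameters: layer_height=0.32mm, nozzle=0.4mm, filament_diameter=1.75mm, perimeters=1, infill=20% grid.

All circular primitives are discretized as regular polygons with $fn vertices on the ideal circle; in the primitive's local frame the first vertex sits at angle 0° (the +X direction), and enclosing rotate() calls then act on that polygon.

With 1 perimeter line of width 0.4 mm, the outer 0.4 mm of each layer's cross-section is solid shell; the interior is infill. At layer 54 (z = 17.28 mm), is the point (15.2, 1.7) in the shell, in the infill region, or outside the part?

At z = 17.28 mm: the 26.5×20 cube contributes its full rectangle; the cylinder at (11.5, 11) is absent (z outside [7, 12]); the cylinder at (1, -1): section is a regular 24-gon, circumradius r=12; Taking the union: the regions partially overlap (shared area 110.81 mm²), so overlapping operands fuse into one piece — 1 connected region. Overall, the cross-section is a single solid region. The nearest boundary edge runs (26.50, 0.00)→(12.87, 0.00); distance from the point to it = 1.70 mm. The point is inside the cross-section and 1.70 mm from the nearest boundary — more than the 0.4 mm shell width (1 × 0.4), so it's in the infill interior.

infill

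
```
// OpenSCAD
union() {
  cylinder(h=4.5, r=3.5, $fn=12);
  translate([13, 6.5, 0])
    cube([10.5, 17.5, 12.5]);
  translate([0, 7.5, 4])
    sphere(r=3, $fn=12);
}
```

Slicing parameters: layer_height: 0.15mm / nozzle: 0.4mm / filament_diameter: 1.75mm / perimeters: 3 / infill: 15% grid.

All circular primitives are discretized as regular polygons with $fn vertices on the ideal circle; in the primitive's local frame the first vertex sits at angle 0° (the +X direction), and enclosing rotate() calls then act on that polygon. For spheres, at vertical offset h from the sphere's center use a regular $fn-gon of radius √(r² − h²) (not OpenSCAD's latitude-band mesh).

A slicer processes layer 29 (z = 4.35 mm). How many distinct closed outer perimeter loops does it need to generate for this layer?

At z = 4.35 mm: the r=3.5 cylinder gives a regular 12-gon of circumradius 3.5 (constant along its height); the cube at (13, 6.5) (footprint 10.5×17.5) is included at this height; the sphere at (0, 7.5): section is a regular 12-gon, circumradius = √(r²−h²) = √(3²−0.35²) = 2.980; Taking the union: the 3 present regions are separate (no shared area or edge), so areas and boundary lengths simply add and each stays a separate island — 3 connected regions. The result has 3 disconnected regions.

3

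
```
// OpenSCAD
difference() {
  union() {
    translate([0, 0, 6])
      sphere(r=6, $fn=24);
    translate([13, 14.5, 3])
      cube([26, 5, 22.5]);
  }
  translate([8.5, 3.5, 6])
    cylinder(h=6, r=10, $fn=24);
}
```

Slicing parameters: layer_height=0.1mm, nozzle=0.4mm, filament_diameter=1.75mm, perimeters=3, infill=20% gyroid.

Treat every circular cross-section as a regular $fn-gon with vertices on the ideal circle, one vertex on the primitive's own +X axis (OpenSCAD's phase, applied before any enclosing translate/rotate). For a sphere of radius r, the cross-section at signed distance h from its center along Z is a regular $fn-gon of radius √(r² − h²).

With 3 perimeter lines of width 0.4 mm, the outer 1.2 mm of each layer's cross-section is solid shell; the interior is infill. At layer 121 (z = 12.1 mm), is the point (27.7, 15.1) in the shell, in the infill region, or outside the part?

shell

At z = 12.1 mm: the sphere is absent (|z−center|=6.100 > r=6); the cube at (13, 14.5) (footprint 26×5) is included at this height; Taking the union: only the 26×5 cube at (13, 14.5) is present, so the union is just that shape — 1 connected region; the cylinder at (8.5, 3.5) is not intersected at this z (z outside [6, 12]); Subtracting the remaining from the first: none of the subtracted shapes is present at this height, so the result so far is unchanged — 1 connected region. Overall, the cross-section is a single solid region. The nearest boundary edge runs (13.00, 14.50)→(39.00, 14.50); distance from the point to it = 0.60 mm. The point is inside the cross-section, 0.60 mm from the nearest boundary — within the 1.2 mm shell band (3 × 0.4).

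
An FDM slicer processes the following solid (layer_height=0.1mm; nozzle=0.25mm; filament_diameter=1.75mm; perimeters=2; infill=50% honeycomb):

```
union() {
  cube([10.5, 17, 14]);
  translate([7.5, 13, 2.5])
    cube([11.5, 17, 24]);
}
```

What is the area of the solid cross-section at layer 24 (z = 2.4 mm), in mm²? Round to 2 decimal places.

At z = 2.4 mm: the 10.5×17 cube contributes its full rectangle (area 178.50 mm²); the cube at (7.5, 13) is not intersected at this z (z outside [2.5, 26.5]); Taking the union: only the 10.5×17 cube is present, so the union is just that shape — area = 178.50 mm². Overall, the cross-section is a single solid region. Net area = 178.50 mm².

178.50 mm²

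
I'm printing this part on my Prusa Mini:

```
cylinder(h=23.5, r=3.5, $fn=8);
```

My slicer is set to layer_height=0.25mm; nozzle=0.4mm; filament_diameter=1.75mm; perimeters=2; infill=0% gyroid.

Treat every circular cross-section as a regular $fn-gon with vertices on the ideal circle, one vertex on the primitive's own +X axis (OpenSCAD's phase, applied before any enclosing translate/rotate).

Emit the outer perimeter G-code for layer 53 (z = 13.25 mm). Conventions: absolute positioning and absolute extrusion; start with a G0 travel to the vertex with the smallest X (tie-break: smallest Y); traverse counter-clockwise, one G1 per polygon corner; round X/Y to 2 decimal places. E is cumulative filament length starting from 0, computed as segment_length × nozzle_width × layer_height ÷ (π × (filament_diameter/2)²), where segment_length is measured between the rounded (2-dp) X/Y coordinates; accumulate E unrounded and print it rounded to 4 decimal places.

G0 X-3.50 Y0.00 Z13.25
G1 X-2.47 Y-2.47 E0.1113
G1 X0.00 Y-3.50 E0.2225
G1 X2.47 Y-2.47 E0.3338
G1 X3.50 Y0.00 E0.4450
G1 X2.47 Y2.47 E0.5563
G1 X0.00 Y3.50 E0.6676
G1 X-2.47 Y2.47 E0.7788
G1 X-3.50 Y0.00 E0.8901

At z = 13.25 mm: the r=3.5 cylinder gives a regular 8-gon of circumradius 3.5 (constant along its height). The outline is a single polygon with 8 vertices. Extrusion per mm of travel: 0.4 × 0.25 / (π × 0.875²) = 0.041575. Accumulating E over each segment gives final E = 0.8901.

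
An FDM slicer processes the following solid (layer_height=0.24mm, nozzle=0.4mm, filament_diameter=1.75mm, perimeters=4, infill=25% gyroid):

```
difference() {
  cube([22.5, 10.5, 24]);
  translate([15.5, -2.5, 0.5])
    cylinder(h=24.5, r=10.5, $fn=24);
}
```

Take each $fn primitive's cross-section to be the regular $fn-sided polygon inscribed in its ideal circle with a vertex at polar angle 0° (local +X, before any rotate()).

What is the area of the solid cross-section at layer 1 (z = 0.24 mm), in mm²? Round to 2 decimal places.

At z = 0.24 mm: the cube (footprint 22.5×10.5) is included at this height (area 236.25 mm²); the cylinder at (15.5, -2.5) does not reach this height (z outside [0.5, 25]); Subtracting the remaining from the first: none of the subtracted shapes is present at this height, so the 22.5×10.5 cube is unchanged — area = 236.25 mm². Overall, the cross-section is a single solid region. Net area = 236.25 mm².

236.25 mm²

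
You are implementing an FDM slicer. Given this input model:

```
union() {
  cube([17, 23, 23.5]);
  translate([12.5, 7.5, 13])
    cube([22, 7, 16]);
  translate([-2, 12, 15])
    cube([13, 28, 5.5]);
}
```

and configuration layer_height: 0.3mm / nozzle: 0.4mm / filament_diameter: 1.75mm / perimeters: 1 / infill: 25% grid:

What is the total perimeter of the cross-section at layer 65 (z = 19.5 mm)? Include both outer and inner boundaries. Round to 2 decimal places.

153.00 mm

At z = 19.5 mm: the cube (footprint 17×23) is included at this height (perimeter 80.00 mm); the cube at (12.5, 7.5) (footprint 22×7) is included at this height (perimeter 58.00 mm); the 13×28 cube at (-2, 12) contributes its full rectangle (perimeter 82.00 mm); Taking the union: the regions partially overlap (shared area 152.50 mm²), so the edge portions inside another operand are dropped and the merged outline is re-measured after clipping — boundary = 153.00 mm. Overall, the cross-section is a single solid region. Total boundary length (outer) = 153.00 mm.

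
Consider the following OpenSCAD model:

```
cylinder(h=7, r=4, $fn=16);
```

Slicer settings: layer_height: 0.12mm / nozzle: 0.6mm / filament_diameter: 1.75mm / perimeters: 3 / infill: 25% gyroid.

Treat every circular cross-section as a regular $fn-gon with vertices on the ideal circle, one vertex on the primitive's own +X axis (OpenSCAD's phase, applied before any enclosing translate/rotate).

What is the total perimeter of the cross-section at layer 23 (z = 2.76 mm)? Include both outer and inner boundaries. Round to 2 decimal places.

At z = 2.76 mm: the r=4 cylinder gives a regular 16-gon of circumradius 4 (constant along its height) (perimeter = 2·16·4.000·sin(180°/16) = 24.97 mm). Overall, the cross-section is a single solid region. Total boundary length (outer) = 24.97 mm.

24.97 mm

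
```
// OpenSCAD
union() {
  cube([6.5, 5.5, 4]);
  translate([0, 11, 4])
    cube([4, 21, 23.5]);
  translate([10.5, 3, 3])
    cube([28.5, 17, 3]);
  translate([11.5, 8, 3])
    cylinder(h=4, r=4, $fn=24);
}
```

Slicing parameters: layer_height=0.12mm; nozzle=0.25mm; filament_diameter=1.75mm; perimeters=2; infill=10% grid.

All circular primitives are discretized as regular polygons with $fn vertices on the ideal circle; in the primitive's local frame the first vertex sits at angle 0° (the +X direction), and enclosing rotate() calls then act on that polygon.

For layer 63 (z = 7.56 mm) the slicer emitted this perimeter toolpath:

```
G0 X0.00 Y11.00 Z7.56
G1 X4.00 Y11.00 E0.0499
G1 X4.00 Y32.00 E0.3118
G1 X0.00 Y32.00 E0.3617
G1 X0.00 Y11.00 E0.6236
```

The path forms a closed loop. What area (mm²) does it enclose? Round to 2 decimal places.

84.00 mm²

Apply the shoelace formula to the sequence of (X, Y) vertices; enclosed area = 84.00 mm².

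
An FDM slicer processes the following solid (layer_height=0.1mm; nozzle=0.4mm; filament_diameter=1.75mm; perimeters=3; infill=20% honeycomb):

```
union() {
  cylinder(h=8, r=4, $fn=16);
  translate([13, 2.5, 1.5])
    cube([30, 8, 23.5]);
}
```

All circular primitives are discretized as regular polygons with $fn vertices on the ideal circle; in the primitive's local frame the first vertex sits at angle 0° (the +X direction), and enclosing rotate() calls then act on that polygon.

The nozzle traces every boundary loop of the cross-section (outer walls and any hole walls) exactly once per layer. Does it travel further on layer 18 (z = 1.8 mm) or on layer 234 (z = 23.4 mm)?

Layer 18 (z = 1.8): the r=4 cylinder contributes a regular 16-gon of circumradius 4 (perimeter = 2·16·4.000·sin(180°/16) = 24.97 mm); the 30×8 cube at (13, 2.5) contributes its full rectangle (perimeter 76.00 mm); Taking the union: the 2 present regions are separate (no shared area or edge), so areas and boundary lengths simply add and each stays a separate island — boundary = 100.97 mm. So its perimeter = 100.97 mm. Layer 234 (z = 23.4): the cylinder does not reach this height (z outside [0, 8]); the 30×8 cube at (13, 2.5) contributes its full rectangle (perimeter 76.00 mm); Taking the union: only the 30×8 cube at (13, 2.5) is present, so the union is just that shape — boundary = 76.00 mm. So its perimeter = 76.00 mm. Layer 18 is larger (100.97 vs 76.00 mm).

layer 18 (z = 1.8 mm)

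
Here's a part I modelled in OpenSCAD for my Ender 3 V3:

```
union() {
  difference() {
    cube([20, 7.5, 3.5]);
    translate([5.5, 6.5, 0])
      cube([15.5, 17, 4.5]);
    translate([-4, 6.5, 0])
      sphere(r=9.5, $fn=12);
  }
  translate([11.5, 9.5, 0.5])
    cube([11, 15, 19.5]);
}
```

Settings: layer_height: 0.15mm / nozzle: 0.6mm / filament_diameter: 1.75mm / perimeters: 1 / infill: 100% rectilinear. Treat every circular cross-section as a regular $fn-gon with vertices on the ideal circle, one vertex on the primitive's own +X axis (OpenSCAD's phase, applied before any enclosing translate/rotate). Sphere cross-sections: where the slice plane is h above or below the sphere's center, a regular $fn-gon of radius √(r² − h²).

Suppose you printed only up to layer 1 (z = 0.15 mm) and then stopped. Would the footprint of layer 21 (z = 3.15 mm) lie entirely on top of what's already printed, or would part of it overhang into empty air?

Compare the two slices. At z = 0.15: the cube is present — its section is the full 20×7.5 rectangle (area 150.00 mm²); the 15.5×17 cube at (5.5, 6.5) contributes its full rectangle (area 263.50 mm²); the r=9.5 sphere at (-4, 6.5) contributes a regular 12-gon of circumradius √(9.5²−0.15²) = 9.499 (area = (12/2)·9.499²·sin(360°/12) = 270.68 mm²); Subtracting the remaining from the first: starting from the 20×7.5 cube (150.00 mm²), the 15.5×17 cube at (5.5, 6.5) partially overlaps it — only the 14.50 mm² overlap (of its 263.50 mm²) is removed, clipping the outline; the r=9.5 sphere at (-4, 6.5) partially overlaps it — only the 34.33 mm² overlap (of its 270.68 mm²) is removed, clipping the outline — area = 101.17 mm²; the cube at (11.5, 9.5) is absent (z outside [0.5, 20]); Combining (union): only that combined region is present, so the union is just that shape — area = 101.17 mm². At z = 3.15: the 20×7.5 cube contributes its full rectangle (area 150.00 mm²); the cube at (5.5, 6.5) (footprint 15.5×17) is included at this height (area 263.50 mm²); the r=9.5 sphere at (-4, 6.5) slices to a regular 12-gon of circumradius 8.963 (√(r²−h²) with h=3.15 from center) (area = (12/2)·8.963²·sin(360°/12) = 240.98 mm²); Subtracting the remaining from the first: starting from the 20×7.5 cube (150.00 mm²), the 15.5×17 cube at (5.5, 6.5) partially overlaps it — only the 14.50 mm² overlap (of its 263.50 mm²) is removed, clipping the outline; the r=9.5 sphere at (-4, 6.5) partially overlaps it — only the 29.93 mm² overlap (of its 240.98 mm²) is removed, clipping the outline — area = 105.57 mm²; the cube at (11.5, 9.5) is present — its section is the full 11×15 rectangle (area 165.00 mm²); Combining (union): the 2 present regions are separate (no shared area or edge), so areas and boundary lengths simply add and each stays a separate island — area = 270.57 mm². Checking containment: at z = 3.15 the cross-section extends beyond the z = 0.15 cross-section by about 169.39 mm².

part overhangs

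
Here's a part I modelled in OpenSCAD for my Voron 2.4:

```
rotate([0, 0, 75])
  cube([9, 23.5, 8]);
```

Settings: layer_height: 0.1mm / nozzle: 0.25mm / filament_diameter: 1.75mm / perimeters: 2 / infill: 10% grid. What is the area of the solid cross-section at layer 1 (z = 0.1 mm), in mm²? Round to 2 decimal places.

211.50 mm²

At z = 0.1 mm: the cube is present — its section is the full 9×23.5 rectangle (area 211.50 mm²); (rotated 75° about Z; rotation is an isometry so areas/perimeters/island counts are preserved). Overall, the cross-section is a single solid region. Net area = 211.50 mm².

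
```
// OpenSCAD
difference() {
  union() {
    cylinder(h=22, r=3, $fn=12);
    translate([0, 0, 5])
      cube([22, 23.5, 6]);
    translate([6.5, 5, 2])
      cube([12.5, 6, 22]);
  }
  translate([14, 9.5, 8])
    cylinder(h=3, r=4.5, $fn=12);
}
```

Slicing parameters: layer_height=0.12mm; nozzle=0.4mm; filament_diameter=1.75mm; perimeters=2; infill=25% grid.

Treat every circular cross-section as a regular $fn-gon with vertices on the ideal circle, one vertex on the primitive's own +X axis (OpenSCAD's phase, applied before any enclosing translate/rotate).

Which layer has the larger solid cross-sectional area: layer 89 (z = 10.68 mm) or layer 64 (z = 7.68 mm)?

Layer 89 (z = 10.68): the r=3 cylinder gives a regular 12-gon of circumradius 3 (constant along its height) (area = (12/2)·3.000²·sin(360°/12) = 27.00 mm²); the cube (footprint 22×23.5) is included at this height (area 517.00 mm²); the cube at (6.5, 5) (footprint 12.5×6) is included at this height (area 75.00 mm²); Taking the union: the regions partially overlap — summed areas 619.00 mm² minus the doubly-counted overlap 81.75 mm² gives 537.25 mm² — area = 537.25 mm²; the r=4.5 cylinder at (14, 9.5) gives a regular 12-gon of circumradius 4.5 (constant along its height) (area = (12/2)·4.500²·sin(360°/12) = 60.75 mm²); After the difference (first − rest): starting from the result so far (537.25 mm²), the r=4.5 cylinder at (14, 9.5) lies wholly inside it (removes its full 60.75 mm² and its 27.95 mm outline becomes a hole wall) — area = 476.50 mm². So its area = 476.50 mm². Layer 64 (z = 7.68): the cylinder: section is a regular 12-gon, circumradius r=3 (area = (12/2)·3.000²·sin(360°/12) = 27.00 mm²); the cube is present — its section is the full 22×23.5 rectangle (area 517.00 mm²); the 12.5×6 cube at (6.5, 5) contributes its full rectangle (area 75.00 mm²); Taking the union: the regions partially overlap — summed areas 619.00 mm² minus the doubly-counted overlap 81.75 mm² gives 537.25 mm² — area = 537.25 mm²; the cylinder at (14, 9.5) is absent (z outside [8, 11]); Taking the first minus the rest: none of the subtracted shapes is present at this height, so that combined region is unchanged — area = 537.25 mm². So its area = 537.25 mm². Layer 64 is larger (537.25 vs 476.50 mm²).

layer 64 (z = 7.68 mm)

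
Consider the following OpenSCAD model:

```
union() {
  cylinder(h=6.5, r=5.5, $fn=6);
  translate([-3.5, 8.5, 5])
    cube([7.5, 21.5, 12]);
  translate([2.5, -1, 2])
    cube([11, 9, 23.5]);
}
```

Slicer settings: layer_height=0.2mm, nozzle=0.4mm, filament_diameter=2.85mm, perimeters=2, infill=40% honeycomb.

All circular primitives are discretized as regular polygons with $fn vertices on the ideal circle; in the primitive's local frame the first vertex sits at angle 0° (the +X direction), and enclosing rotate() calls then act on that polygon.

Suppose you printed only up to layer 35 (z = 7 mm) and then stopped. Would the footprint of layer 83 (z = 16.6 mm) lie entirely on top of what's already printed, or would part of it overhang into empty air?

entirely on top

Compare the two slices. At z = 7: the cylinder does not reach this height (z outside [0, 6.5]); the cube at (-3.5, 8.5) (footprint 7.5×21.5) is included at this height (area 161.25 mm²); the cube at (2.5, -1) (footprint 11×9) is included at this height (area 99.00 mm²); Merging all regions: the 2 present regions are separate (no shared area or edge), so areas and boundary lengths simply add and each stays a separate island — area = 260.25 mm². At z = 16.6: the cylinder does not reach this height (z outside [0, 6.5]); the cube at (-3.5, 8.5) (footprint 7.5×21.5) is included at this height (area 161.25 mm²); the cube at (2.5, -1) is present — its section is the full 11×9 rectangle (area 99.00 mm²); Combining (union): the 2 present regions are separate (no shared area or edge), so areas and boundary lengths simply add and each stays a separate island — area = 260.25 mm². Checking containment: the cross-section at z = 16.6 is a subset of the cross-section at z = 7.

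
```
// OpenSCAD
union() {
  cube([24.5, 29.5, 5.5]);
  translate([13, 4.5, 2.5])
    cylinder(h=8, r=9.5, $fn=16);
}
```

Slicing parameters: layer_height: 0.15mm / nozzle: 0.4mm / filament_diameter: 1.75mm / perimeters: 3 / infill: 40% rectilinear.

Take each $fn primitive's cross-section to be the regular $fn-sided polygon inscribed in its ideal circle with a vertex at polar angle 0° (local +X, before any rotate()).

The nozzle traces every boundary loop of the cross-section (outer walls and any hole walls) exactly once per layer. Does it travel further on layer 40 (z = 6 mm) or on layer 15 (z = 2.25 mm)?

Layer 40 (z = 6): the cube is not intersected at this z (z outside [0, 5.5]); the r=9.5 cylinder at (13, 4.5) contributes a regular 16-gon of circumradius 9.5 (perimeter = 2·16·9.500·sin(180°/16) = 59.31 mm); Combining (union): only the r=9.5 cylinder at (13, 4.5) is present, so the union is just that shape — boundary = 59.31 mm. So its perimeter = 59.31 mm. Layer 15 (z = 2.25): the cube (footprint 24.5×29.5) is included at this height (perimeter 108.00 mm); the cylinder at (13, 4.5) is absent (z outside [2.5, 10.5]); Merging all regions: only the 24.5×29.5 cube is present, so the union is just that shape — boundary = 108.00 mm. So its perimeter = 108.00 mm. Layer 15 is larger (108.00 vs 59.31 mm).

layer 15 (z = 2.25 mm)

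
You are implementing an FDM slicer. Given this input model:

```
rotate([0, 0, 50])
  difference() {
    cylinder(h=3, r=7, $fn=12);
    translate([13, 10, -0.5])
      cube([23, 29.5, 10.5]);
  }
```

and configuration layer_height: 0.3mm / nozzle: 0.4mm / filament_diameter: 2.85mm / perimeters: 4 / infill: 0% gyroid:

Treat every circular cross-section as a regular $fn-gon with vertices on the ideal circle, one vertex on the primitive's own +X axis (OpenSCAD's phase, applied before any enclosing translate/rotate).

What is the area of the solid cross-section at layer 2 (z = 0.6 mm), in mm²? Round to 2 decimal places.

At z = 0.6 mm: the r=7 cylinder contributes a regular 12-gon of circumradius 7 (area = (12/2)·7.000²·sin(360°/12) = 147.00 mm²); the cube at (13, 10) (footprint 23×29.5) is included at this height (area 678.50 mm²); After the difference (first − rest): starting from the r=7 cylinder (147.00 mm²), the 23×29.5 cube at (13, 10) misses the remaining region (no effect) — area = 147.00 mm²; (rotated 50° about Z; rotation is an isometry so areas/perimeters/island counts are preserved). Overall, the cross-section is a single solid region. Net area = 147.00 mm².

147.00 mm²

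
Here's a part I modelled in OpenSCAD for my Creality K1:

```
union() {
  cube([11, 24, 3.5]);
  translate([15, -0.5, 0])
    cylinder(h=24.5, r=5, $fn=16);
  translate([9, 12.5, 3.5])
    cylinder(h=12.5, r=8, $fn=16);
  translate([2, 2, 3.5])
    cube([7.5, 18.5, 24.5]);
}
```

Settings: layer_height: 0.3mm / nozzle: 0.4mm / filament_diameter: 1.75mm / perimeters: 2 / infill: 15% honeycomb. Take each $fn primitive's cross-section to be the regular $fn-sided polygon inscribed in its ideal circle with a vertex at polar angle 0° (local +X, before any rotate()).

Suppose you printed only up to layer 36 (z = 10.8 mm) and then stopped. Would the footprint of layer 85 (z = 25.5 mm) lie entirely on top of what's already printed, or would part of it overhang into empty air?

Compare the two slices. At z = 10.8: the cube is not intersected at this z (z outside [0, 3.5]); the r=5 cylinder at (15, -0.5) contributes a regular 16-gon of circumradius 5 (area = (16/2)·5.000²·sin(360°/16) = 76.54 mm²); the r=8 cylinder at (9, 12.5) contributes a regular 16-gon of circumradius 8 (area = (16/2)·8.000²·sin(360°/16) = 195.93 mm²); the cube at (2, 2) is present — its section is the full 7.5×18.5 rectangle (area 138.75 mm²); Combining (union): the regions partially overlap — summed areas 411.22 mm² minus the doubly-counted overlap 101.43 mm² gives 309.79 mm² — area = 309.79 mm². At z = 25.5: the cube is absent (z outside [0, 3.5]); the cylinder at (15, -0.5) is absent (z outside [0, 24.5]); the cylinder at (9, 12.5) does not reach this height (z outside [3.5, 16]); the cube at (2, 2) is present — its section is the full 7.5×18.5 rectangle (area 138.75 mm²); Merging all regions: only the 7.5×18.5 cube at (2, 2) is present, so the union is just that shape — area = 138.75 mm². Checking containment: the cross-section at z = 25.5 is a subset of the cross-section at z = 10.8.

entirely on top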